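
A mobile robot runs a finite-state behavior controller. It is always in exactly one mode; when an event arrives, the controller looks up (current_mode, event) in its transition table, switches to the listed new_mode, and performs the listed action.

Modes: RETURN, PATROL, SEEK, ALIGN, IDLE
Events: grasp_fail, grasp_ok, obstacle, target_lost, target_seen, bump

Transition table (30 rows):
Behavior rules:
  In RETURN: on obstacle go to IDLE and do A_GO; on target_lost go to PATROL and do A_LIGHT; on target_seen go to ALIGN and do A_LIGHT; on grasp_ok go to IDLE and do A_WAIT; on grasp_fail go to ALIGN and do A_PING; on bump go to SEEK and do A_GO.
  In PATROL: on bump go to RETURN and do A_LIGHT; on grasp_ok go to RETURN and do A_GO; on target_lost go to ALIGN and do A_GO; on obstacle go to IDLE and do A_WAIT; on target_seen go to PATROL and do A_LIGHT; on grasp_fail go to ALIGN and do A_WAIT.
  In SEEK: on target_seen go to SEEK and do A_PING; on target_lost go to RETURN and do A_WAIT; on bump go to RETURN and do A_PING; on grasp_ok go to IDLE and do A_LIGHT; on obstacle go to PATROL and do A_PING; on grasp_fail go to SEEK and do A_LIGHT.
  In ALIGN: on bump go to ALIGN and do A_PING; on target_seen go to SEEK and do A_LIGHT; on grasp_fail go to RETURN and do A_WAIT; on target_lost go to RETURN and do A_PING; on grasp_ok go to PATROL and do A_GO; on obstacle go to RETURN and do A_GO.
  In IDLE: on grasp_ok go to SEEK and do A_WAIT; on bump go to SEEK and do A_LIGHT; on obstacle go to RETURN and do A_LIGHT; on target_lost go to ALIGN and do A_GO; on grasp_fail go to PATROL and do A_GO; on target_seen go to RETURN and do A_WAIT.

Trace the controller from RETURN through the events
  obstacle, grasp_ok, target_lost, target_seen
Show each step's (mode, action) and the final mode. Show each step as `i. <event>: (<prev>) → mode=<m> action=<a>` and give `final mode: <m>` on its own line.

1. obstacle: (RETURN) → mode=IDLE action=A_GO
2. grasp_ok: (IDLE) → mode=SEEK action=A_WAIT
3. target_lost: (SEEK) → mode=RETURN action=A_WAIT
4. target_seen: (RETURN) → mode=ALIGN action=A_LIGHT

final mode: ALIGN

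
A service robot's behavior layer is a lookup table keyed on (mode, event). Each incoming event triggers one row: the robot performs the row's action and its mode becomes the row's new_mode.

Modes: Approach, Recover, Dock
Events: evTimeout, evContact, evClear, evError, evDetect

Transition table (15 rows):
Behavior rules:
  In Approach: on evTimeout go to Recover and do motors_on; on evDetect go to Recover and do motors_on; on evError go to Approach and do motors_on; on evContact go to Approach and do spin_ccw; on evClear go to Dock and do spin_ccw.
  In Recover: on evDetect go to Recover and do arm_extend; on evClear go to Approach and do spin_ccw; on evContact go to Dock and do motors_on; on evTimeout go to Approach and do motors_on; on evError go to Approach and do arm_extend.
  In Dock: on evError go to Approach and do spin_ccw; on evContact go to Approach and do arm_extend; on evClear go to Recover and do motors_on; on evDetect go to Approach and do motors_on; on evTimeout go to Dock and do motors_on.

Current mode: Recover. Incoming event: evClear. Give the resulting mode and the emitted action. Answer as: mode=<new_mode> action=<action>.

current mode = Recover; filter table to that mode:
  (Recover, evDetect) → (Recover, arm_extend)
  (Recover, evClear) → (Approach, spin_ccw)  ← event matches
  (Recover, evContact) → (Dock, motors_on)
  (Recover, evTimeout) → (Approach, motors_on)
  (Recover, evError) → (Approach, arm_extend)
event = evClear selects (Approach, spin_ccw)

mode=Approach action=spin_ccw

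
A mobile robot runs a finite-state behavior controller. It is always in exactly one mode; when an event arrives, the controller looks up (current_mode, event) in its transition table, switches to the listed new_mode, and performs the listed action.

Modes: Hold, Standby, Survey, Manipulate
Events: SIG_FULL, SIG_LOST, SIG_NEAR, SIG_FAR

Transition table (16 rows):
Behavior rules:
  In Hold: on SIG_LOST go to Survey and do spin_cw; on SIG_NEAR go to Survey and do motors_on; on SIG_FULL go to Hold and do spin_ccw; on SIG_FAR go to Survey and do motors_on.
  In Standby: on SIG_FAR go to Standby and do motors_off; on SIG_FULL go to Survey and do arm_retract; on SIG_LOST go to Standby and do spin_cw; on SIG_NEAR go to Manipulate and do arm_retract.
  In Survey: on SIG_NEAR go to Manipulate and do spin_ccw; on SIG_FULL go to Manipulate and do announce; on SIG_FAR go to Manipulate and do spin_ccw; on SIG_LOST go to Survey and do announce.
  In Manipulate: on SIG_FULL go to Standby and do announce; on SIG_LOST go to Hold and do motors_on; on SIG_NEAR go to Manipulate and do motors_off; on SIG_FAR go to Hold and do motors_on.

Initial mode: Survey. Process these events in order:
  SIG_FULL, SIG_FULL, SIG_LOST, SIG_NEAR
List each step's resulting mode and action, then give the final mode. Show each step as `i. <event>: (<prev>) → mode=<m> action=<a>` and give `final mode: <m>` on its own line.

1. SIG_FULL: (Survey) → mode=Manipulate action=announce
2. SIG_FULL: (Manipulate) → mode=Standby action=announce
3. SIG_LOST: (Standby) → mode=Standby action=spin_cw
4. SIG_NEAR: (Standby) → mode=Manipulate action=arm_retract

final mode: Manipulate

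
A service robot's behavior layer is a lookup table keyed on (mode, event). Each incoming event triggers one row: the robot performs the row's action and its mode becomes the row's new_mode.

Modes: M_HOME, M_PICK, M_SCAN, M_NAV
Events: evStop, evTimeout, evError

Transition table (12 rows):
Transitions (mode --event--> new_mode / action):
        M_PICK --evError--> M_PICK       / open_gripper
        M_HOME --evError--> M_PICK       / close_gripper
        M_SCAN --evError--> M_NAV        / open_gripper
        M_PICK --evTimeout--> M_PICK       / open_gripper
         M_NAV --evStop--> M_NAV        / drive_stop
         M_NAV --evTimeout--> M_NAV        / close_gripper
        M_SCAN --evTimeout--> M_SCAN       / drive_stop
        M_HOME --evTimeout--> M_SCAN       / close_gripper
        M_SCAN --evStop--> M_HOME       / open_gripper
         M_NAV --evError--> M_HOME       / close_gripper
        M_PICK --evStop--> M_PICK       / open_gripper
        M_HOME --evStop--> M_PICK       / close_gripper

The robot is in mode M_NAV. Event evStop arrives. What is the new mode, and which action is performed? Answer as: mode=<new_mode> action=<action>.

current mode = M_NAV; filter table to that mode:
  (M_NAV, evStop) → (M_NAV, drive_stop)  ← event matches
  (M_NAV, evTimeout) → (M_NAV, close_gripper)
  (M_NAV, evError) → (M_HOME, close_gripper)
event = evStop selects (M_NAV, drive_stop)

mode=M_NAV action=drive_stop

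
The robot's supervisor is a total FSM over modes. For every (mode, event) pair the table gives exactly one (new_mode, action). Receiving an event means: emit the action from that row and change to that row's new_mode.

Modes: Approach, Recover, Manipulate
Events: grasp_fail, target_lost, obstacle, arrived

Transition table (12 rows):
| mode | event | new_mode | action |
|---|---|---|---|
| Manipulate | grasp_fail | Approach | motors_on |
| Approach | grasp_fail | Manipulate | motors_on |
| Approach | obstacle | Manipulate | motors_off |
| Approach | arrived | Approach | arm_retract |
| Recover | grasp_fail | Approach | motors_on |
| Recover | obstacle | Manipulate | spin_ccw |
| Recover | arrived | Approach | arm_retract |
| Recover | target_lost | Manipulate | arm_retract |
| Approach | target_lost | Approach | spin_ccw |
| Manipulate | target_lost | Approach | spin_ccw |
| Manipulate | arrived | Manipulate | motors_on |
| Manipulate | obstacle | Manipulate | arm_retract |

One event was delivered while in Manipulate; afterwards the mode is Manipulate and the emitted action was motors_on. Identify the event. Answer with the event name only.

try grasp_fail: (Manipulate, grasp_fail) → (Approach, motors_on)
try target_lost: (Manipulate, target_lost) → (Approach, spin_ccw)
try obstacle: (Manipulate, obstacle) → (Manipulate, arm_retract)
try arrived: (Manipulate, arrived) → (Manipulate, motors_on)  ← matches

arrived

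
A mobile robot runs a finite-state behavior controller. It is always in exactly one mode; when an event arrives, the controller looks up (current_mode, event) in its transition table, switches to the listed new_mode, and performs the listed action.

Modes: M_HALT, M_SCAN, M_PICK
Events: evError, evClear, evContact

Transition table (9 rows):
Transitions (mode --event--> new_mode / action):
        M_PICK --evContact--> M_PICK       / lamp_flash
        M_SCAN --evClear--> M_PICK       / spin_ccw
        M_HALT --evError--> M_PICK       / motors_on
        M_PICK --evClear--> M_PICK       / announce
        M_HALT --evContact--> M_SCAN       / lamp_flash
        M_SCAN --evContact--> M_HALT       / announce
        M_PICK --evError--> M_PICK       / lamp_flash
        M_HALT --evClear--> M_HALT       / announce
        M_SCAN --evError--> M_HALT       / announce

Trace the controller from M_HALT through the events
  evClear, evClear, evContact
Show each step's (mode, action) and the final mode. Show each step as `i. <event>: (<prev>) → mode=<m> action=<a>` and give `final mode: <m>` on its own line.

1. evClear: (M_HALT) → mode=M_HALT action=announce
2. evClear: (M_HALT) → mode=M_HALT action=announce
3. evContact: (M_HALT) → mode=M_SCAN action=lamp_flash

final mode: M_SCAN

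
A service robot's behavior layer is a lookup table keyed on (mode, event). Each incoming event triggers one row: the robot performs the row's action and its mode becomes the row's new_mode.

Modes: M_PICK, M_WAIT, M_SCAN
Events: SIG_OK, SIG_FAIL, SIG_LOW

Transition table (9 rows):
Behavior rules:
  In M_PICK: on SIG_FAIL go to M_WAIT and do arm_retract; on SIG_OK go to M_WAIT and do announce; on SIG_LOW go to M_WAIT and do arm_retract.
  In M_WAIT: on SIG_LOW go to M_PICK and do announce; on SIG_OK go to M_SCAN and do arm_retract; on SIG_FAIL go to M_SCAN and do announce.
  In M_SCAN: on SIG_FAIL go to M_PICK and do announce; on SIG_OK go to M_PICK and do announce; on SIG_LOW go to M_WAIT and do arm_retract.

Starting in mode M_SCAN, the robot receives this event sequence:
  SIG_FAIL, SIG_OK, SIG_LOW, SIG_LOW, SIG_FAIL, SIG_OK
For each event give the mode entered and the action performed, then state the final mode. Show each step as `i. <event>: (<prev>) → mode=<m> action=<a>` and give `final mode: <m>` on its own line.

1. SIG_FAIL: (M_SCAN) → mode=M_PICK action=announce
2. SIG_OK: (M_PICK) → mode=M_WAIT action=announce
3. SIG_LOW: (M_WAIT) → mode=M_PICK action=announce
4. SIG_LOW: (M_PICK) → mode=M_WAIT action=arm_retract
5. SIG_FAIL: (M_WAIT) → mode=M_SCAN action=announce
6. SIG_OK: (M_SCAN) → mode=M_PICK action=announce

final mode: M_PICK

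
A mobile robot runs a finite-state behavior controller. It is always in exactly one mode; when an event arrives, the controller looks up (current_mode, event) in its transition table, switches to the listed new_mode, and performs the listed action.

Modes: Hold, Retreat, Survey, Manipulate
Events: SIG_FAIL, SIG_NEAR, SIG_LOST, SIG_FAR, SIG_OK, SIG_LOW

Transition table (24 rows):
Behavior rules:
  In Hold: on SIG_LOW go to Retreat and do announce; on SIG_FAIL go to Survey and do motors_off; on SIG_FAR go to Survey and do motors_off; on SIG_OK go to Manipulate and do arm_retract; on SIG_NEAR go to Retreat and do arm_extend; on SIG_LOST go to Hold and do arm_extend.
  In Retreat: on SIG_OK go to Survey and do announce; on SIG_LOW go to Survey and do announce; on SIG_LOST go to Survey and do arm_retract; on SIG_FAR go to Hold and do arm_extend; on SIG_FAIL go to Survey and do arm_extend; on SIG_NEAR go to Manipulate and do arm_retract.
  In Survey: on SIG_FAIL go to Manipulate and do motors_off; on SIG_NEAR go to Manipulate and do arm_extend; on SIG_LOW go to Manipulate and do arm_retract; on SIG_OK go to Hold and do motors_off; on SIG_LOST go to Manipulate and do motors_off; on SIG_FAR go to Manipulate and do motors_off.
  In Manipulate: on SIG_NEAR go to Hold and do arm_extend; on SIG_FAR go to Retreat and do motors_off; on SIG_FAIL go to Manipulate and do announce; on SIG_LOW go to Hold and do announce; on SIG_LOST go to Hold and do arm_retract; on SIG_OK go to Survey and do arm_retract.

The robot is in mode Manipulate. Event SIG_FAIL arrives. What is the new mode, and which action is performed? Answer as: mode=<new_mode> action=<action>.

current mode = Manipulate; filter table to that mode:
  (Manipulate, SIG_NEAR) → (Hold, arm_extend)
  (Manipulate, SIG_FAR) → (Retreat, motors_off)
  (Manipulate, SIG_FAIL) → (Manipulate, announce)  ← event matches
  (Manipulate, SIG_LOW) → (Hold, announce)
  (Manipulate, SIG_LOST) → (Hold, arm_retract)
  (Manipulate, SIG_OK) → (Survey, arm_retract)
event = SIG_FAIL selects (Manipulate, announce)

mode=Manipulate action=announce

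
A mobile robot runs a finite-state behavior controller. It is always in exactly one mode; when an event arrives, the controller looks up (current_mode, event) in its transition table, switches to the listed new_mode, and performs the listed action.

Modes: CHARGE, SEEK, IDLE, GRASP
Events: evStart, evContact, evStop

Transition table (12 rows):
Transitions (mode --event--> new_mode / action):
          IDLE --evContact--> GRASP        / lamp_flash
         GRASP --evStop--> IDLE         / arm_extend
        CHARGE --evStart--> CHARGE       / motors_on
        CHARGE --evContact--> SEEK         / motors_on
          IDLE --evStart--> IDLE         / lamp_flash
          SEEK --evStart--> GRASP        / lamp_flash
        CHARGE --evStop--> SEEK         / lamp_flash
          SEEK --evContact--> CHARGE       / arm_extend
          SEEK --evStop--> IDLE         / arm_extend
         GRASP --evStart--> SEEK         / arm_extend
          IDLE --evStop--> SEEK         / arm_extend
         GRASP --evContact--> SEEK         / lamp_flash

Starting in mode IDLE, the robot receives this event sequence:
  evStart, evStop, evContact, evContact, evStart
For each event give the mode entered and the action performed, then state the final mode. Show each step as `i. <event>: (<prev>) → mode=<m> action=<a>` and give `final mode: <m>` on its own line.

1. evStart: (IDLE) → mode=IDLE action=lamp_flash
2. evStop: (IDLE) → mode=SEEK action=arm_extend
3. evContact: (SEEK) → mode=CHARGE action=arm_extend
4. evContact: (CHARGE) → mode=SEEK action=motors_on
5. evStart: (SEEK) → mode=GRASP action=lamp_flash

final mode: GRASP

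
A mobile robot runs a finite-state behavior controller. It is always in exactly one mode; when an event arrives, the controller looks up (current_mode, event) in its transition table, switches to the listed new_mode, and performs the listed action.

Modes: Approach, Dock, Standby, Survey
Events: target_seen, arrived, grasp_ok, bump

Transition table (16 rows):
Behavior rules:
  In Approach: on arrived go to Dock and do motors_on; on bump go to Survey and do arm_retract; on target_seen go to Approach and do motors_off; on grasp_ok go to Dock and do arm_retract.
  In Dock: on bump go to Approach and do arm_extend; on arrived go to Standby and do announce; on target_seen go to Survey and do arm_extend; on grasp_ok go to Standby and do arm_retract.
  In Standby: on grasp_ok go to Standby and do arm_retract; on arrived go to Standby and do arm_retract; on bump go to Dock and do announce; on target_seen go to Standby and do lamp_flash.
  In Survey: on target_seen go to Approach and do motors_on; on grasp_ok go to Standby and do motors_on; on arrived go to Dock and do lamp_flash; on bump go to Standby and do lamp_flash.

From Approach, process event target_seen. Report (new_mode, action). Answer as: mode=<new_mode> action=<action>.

mode=Approach action=motors_off

current mode = Approach; filter table to that mode:
  (Approach, arrived) → (Dock, motors_on)
  (Approach, bump) → (Survey, arm_retract)
  (Approach, target_seen) → (Approach, motors_off)  ← event matches
  (Approach, grasp_ok) → (Dock, arm_retract)
event = target_seen selects (Approach, motors_off)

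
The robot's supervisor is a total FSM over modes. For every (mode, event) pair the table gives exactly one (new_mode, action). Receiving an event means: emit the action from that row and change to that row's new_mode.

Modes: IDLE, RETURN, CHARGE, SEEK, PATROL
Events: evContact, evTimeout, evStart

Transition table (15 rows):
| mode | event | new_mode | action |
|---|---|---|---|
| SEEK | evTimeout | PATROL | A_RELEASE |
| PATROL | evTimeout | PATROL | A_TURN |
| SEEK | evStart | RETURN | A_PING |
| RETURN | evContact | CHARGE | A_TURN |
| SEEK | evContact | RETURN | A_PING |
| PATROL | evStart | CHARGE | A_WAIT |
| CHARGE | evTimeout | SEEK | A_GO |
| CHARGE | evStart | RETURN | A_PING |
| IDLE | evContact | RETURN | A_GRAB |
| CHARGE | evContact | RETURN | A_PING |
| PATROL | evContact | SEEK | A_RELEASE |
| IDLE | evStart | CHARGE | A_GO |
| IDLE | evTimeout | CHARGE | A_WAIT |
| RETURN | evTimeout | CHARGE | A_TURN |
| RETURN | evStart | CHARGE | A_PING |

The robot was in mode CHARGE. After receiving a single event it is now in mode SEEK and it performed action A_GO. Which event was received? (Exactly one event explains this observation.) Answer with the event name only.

try evContact: (CHARGE, evContact) → (RETURN, A_PING)
try evTimeout: (CHARGE, evTimeout) → (SEEK, A_GO)  ← matches
try evStart: (CHARGE, evStart) → (RETURN, A_PING)

evTimeout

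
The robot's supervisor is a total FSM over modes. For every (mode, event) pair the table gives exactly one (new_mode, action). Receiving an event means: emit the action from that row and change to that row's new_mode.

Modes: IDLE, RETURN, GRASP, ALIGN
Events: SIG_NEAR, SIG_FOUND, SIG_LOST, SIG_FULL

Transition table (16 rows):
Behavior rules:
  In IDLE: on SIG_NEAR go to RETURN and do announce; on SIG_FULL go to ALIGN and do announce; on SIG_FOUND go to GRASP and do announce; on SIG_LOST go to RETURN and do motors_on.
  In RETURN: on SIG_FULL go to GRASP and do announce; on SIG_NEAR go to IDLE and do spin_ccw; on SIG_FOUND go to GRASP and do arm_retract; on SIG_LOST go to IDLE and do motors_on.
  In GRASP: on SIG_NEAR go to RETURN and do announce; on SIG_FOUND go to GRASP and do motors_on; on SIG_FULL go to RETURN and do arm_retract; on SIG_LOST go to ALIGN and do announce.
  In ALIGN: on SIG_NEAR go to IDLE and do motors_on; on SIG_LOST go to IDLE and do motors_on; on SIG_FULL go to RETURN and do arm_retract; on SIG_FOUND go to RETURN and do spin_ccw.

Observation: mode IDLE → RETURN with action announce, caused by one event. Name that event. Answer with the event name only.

SIG_NEAR

try SIG_NEAR: (IDLE, SIG_NEAR) → (RETURN, announce)  ← matches
try SIG_FOUND: (IDLE, SIG_FOUND) → (GRASP, announce)
try SIG_LOST: (IDLE, SIG_LOST) → (RETURN, motors_on)
try SIG_FULL: (IDLE, SIG_FULL) → (ALIGN, announce)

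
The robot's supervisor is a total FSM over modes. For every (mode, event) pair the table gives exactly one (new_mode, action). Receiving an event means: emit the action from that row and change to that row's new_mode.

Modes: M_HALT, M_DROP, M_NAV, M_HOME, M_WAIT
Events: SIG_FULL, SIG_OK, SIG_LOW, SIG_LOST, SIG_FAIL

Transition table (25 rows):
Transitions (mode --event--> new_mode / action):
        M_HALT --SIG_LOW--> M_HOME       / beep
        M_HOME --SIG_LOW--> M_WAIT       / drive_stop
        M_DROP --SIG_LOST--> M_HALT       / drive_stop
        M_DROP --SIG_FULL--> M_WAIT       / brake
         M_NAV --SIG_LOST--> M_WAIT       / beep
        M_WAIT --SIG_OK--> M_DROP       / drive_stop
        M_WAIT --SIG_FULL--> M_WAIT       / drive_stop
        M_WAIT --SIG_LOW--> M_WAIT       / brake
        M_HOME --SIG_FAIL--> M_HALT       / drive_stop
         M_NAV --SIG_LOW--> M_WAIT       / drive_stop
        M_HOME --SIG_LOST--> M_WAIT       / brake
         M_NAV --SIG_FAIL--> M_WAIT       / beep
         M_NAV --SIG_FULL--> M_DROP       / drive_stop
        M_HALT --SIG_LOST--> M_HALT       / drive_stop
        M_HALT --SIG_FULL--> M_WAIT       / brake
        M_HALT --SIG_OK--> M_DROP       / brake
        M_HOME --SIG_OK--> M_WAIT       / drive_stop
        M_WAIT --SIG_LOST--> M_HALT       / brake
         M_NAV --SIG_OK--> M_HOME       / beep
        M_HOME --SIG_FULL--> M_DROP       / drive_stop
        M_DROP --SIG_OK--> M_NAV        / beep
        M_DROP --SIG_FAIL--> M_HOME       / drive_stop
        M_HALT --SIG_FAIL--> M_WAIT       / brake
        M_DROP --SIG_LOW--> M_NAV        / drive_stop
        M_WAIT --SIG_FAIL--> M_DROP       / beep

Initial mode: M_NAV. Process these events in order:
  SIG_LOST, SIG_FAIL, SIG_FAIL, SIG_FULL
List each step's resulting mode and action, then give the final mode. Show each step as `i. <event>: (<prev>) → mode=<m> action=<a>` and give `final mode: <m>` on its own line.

1. SIG_LOST: (M_NAV) → mode=M_WAIT action=beep
2. SIG_FAIL: (M_WAIT) → mode=M_DROP action=beep
3. SIG_FAIL: (M_DROP) → mode=M_HOME action=drive_stop
4. SIG_FULL: (M_HOME) → mode=M_DROP action=drive_stop

final mode: M_DROP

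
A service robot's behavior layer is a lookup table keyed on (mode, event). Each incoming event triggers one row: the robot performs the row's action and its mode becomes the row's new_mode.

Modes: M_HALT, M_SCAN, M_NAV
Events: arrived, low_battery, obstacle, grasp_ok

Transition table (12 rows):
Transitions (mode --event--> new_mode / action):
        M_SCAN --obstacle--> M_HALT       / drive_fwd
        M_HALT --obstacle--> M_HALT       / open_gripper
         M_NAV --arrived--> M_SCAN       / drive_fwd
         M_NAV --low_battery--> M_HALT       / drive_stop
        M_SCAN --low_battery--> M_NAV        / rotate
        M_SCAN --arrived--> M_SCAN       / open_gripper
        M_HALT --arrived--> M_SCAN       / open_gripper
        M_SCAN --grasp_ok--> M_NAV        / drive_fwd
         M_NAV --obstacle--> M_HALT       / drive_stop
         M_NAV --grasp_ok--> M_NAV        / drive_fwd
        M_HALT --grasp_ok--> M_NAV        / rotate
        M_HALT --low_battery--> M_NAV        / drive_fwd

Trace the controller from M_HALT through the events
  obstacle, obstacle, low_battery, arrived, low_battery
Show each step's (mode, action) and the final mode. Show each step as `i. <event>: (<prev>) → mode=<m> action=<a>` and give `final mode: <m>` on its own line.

final mode: M_NAV

1. obstacle: (M_HALT) → mode=M_HALT action=open_gripper
2. obstacle: (M_HALT) → mode=M_HALT action=open_gripper
3. low_battery: (M_HALT) → mode=M_NAV action=drive_fwd
4. arrived: (M_NAV) → mode=M_SCAN action=drive_fwd
5. low_battery: (M_SCAN) → mode=M_NAV action=rotate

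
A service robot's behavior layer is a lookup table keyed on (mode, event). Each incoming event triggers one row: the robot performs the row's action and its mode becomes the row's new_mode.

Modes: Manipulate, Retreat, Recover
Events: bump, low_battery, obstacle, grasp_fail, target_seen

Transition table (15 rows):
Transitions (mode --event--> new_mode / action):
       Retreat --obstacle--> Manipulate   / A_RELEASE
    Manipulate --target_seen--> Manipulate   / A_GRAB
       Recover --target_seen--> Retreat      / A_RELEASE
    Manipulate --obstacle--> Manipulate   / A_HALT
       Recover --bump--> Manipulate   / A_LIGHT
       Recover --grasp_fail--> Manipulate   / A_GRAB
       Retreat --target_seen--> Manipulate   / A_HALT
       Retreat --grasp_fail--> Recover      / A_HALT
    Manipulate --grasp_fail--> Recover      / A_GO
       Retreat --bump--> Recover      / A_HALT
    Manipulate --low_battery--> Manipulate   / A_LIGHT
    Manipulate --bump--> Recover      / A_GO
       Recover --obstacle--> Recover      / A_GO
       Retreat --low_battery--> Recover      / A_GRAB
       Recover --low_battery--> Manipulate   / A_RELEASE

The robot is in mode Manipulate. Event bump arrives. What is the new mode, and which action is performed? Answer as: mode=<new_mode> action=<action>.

mode=Recover action=A_GO

current mode = Manipulate; filter table to that mode:
  (Manipulate, target_seen) → (Manipulate, A_GRAB)
  (Manipulate, obstacle) → (Manipulate, A_HALT)
  (Manipulate, grasp_fail) → (Recover, A_GO)
  (Manipulate, low_battery) → (Manipulate, A_LIGHT)
  (Manipulate, bump) → (Recover, A_GO)  ← event matches
event = bump selects (Recover, A_GO)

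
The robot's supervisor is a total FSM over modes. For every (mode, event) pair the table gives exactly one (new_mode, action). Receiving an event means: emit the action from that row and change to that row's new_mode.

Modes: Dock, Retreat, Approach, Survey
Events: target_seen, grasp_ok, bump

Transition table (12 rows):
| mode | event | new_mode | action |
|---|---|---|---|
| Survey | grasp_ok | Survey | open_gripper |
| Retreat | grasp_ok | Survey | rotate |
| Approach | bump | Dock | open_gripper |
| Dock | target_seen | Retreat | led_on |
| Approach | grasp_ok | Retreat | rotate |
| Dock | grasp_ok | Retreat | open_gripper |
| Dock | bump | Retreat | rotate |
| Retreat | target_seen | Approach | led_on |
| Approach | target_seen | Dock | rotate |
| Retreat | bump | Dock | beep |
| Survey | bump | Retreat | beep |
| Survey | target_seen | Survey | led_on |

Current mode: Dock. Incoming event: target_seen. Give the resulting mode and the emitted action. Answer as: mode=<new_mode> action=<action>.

current mode = Dock; filter table to that mode:
  (Dock, target_seen) → (Retreat, led_on)  ← event matches
  (Dock, grasp_ok) → (Retreat, open_gripper)
  (Dock, bump) → (Retreat, rotate)
event = target_seen selects (Retreat, led_on)

mode=Retreat action=led_on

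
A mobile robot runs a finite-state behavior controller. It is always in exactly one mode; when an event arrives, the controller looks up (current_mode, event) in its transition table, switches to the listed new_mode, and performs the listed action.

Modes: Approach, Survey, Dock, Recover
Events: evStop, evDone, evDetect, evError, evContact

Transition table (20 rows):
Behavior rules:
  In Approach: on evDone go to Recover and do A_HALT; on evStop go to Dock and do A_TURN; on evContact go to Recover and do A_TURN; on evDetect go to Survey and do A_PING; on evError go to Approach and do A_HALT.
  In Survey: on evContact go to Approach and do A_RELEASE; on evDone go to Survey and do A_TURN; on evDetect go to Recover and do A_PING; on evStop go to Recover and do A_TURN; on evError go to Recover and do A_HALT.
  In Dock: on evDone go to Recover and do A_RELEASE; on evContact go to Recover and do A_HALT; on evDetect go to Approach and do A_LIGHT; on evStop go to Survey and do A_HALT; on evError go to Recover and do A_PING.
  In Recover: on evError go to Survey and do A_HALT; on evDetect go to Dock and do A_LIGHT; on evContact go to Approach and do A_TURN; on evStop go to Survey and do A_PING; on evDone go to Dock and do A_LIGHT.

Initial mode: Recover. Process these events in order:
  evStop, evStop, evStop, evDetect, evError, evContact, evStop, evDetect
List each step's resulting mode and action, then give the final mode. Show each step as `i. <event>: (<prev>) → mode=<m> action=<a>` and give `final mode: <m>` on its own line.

1. evStop: (Recover) → mode=Survey action=A_PING
2. evStop: (Survey) → mode=Recover action=A_TURN
3. evStop: (Recover) → mode=Survey action=A_PING
4. evDetect: (Survey) → mode=Recover action=A_PING
5. evError: (Recover) → mode=Survey action=A_HALT
6. evContact: (Survey) → mode=Approach action=A_RELEASE
7. evStop: (Approach) → mode=Dock action=A_TURN
8. evDetect: (Dock) → mode=Approach action=A_LIGHT

final mode: Approach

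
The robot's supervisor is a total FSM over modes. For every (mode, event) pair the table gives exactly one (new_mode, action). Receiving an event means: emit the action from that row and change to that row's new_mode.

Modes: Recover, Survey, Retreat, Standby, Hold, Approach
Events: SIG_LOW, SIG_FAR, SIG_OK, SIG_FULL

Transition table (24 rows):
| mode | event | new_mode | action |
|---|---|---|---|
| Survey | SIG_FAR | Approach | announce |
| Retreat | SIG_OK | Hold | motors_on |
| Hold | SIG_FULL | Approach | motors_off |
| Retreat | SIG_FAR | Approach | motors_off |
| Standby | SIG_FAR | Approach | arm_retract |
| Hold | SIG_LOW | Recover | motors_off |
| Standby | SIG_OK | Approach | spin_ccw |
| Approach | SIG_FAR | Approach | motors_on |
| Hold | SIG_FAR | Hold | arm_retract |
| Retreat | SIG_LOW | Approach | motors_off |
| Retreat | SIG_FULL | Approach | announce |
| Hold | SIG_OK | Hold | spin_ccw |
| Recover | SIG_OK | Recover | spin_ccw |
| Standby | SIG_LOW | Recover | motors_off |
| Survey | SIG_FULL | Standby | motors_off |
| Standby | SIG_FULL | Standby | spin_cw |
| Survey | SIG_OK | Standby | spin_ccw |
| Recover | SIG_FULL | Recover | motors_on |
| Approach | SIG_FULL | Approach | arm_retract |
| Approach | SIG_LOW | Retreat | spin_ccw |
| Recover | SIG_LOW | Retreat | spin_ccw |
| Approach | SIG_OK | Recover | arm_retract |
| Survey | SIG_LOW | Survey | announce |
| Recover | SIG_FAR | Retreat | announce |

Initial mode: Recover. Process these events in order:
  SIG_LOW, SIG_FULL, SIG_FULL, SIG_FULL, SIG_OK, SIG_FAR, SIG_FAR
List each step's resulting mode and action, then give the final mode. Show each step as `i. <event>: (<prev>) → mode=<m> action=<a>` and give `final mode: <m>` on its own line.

final mode: Approach

1. SIG_LOW: (Recover) → mode=Retreat action=spin_ccw
2. SIG_FULL: (Retreat) → mode=Approach action=announce
3. SIG_FULL: (Approach) → mode=Approach action=arm_retract
4. SIG_FULL: (Approach) → mode=Approach action=arm_retract
5. SIG_OK: (Approach) → mode=Recover action=arm_retract
6. SIG_FAR: (Recover) → mode=Retreat action=announce
7. SIG_FAR: (Retreat) → mode=Approach action=motors_off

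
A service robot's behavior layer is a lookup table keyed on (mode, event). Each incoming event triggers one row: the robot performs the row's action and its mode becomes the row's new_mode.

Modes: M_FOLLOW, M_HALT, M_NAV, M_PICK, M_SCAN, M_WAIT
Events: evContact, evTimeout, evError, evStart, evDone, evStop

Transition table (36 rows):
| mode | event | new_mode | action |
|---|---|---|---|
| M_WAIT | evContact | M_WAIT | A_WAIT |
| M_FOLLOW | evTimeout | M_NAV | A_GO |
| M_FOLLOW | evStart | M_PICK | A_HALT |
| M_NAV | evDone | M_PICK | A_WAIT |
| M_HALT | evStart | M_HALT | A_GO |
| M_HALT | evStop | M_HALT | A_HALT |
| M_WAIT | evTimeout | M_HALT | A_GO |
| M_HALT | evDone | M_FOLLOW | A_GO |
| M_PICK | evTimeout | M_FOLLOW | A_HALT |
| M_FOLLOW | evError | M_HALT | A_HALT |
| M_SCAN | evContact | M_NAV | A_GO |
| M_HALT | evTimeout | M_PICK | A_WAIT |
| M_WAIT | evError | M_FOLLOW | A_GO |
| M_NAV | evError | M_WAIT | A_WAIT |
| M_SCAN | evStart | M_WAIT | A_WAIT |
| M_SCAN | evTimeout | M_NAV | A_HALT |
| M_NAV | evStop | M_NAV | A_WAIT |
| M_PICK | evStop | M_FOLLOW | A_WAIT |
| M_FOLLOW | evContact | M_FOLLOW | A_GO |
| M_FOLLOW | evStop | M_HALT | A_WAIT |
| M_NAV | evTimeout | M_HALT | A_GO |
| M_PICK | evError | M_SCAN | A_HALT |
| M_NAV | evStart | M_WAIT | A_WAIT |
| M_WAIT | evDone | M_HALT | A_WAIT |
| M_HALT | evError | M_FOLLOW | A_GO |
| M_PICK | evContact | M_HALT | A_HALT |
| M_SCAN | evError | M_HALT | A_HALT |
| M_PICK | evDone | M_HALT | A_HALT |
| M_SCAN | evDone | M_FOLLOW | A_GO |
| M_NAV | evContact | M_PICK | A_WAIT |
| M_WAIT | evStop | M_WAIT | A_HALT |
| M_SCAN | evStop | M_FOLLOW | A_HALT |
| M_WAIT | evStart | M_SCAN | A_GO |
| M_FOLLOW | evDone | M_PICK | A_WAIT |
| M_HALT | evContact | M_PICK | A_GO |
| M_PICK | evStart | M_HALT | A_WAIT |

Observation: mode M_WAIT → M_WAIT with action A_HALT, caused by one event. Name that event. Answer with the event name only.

try evContact: (M_WAIT, evContact) → (M_WAIT, A_WAIT)
try evTimeout: (M_WAIT, evTimeout) → (M_HALT, A_GO)
try evError: (M_WAIT, evError) → (M_FOLLOW, A_GO)
try evStart: (M_WAIT, evStart) → (M_SCAN, A_GO)
try evDone: (M_WAIT, evDone) → (M_HALT, A_WAIT)
try evStop: (M_WAIT, evStop) → (M_WAIT, A_HALT)  ← matches

evStop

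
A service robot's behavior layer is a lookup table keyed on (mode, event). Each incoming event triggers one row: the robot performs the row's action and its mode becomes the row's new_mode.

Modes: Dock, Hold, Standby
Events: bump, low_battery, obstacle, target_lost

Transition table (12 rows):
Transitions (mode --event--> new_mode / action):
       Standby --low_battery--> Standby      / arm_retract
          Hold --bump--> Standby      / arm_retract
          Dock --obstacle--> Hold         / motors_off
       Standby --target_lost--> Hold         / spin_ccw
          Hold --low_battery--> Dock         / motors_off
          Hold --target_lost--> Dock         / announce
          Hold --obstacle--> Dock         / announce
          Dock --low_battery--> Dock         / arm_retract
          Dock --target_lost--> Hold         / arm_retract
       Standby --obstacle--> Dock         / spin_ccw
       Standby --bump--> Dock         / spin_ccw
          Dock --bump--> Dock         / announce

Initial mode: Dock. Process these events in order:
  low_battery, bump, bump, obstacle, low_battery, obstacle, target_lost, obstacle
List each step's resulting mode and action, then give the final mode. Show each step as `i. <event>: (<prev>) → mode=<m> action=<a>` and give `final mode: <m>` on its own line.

final mode: Hold

1. low_battery: (Dock) → mode=Dock action=arm_retract
2. bump: (Dock) → mode=Dock action=announce
3. bump: (Dock) → mode=Dock action=announce
4. obstacle: (Dock) → mode=Hold action=motors_off
5. low_battery: (Hold) → mode=Dock action=motors_off
6. obstacle: (Dock) → mode=Hold action=motors_off
7. target_lost: (Hold) → mode=Dock action=announce
8. obstacle: (Dock) → mode=Hold action=motors_off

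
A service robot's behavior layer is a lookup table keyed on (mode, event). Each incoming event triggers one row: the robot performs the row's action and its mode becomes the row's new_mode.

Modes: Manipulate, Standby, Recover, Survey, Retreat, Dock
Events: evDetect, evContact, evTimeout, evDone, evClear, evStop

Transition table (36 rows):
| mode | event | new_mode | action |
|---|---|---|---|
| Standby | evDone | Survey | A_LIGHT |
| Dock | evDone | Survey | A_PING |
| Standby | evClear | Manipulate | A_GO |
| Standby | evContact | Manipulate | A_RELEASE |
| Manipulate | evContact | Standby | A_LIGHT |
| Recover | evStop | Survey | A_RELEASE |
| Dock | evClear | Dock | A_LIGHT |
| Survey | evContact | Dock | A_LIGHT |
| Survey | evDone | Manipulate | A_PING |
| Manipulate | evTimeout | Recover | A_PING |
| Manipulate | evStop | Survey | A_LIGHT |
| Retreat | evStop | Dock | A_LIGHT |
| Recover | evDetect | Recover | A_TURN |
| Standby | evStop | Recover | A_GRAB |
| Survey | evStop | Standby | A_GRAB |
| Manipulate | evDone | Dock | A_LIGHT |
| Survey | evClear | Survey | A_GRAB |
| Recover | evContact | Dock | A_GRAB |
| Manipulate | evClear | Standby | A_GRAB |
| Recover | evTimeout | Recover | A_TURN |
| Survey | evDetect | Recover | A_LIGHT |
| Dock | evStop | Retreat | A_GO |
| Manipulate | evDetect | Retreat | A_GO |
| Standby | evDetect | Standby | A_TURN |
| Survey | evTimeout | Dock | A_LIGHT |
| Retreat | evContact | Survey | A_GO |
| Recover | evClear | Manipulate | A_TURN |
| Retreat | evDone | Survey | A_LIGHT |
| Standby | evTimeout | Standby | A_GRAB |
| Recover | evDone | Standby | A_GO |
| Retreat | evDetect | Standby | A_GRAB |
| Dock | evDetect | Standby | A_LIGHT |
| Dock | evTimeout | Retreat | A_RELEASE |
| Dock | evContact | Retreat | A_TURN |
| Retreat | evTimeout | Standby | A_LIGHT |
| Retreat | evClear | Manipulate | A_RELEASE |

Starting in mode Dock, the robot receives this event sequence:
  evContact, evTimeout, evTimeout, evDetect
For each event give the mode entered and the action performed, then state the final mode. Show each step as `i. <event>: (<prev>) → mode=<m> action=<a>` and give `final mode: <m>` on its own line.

final mode: Standby

1. evContact: (Dock) → mode=Retreat action=A_TURN
2. evTimeout: (Retreat) → mode=Standby action=A_LIGHT
3. evTimeout: (Standby) → mode=Standby action=A_GRAB
4. evDetect: (Standby) → mode=Standby action=A_TURN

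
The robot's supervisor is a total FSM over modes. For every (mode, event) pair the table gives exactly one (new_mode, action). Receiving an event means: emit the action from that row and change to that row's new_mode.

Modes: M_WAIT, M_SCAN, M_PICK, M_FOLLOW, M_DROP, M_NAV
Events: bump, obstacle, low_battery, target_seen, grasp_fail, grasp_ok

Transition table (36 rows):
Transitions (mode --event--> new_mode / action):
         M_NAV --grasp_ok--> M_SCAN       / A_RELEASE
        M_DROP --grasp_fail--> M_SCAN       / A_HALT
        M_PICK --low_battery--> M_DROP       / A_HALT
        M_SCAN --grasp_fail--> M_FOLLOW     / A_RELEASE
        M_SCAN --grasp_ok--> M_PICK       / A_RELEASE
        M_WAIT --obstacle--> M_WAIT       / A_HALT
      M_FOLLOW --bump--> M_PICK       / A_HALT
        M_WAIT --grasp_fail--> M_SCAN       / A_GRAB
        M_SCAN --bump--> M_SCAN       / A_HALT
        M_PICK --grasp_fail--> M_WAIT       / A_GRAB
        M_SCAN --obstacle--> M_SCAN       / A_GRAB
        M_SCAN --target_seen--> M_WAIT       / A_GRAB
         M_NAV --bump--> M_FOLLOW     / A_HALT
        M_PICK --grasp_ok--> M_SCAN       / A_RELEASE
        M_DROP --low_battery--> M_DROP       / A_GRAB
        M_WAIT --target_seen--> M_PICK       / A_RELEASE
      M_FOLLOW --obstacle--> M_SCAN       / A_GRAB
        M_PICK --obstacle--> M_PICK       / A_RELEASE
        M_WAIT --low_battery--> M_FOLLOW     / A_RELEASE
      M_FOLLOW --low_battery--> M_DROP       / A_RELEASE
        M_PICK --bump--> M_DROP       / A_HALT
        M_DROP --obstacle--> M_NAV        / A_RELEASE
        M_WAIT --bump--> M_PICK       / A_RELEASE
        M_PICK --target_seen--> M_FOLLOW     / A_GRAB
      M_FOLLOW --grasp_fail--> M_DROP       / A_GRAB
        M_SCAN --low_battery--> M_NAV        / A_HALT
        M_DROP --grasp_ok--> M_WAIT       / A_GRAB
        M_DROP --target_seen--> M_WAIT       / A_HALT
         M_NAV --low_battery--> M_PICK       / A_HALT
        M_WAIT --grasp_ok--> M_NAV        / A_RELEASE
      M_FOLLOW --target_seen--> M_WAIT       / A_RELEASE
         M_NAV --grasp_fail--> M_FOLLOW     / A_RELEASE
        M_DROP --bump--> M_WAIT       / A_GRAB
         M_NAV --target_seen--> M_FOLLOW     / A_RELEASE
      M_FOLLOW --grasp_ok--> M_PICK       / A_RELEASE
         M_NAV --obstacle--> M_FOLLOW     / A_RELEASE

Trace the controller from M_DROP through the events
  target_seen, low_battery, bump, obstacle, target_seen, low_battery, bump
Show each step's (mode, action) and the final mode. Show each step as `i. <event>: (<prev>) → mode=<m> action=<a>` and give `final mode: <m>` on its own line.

final mode: M_WAIT

1. target_seen: (M_DROP) → mode=M_WAIT action=A_HALT
2. low_battery: (M_WAIT) → mode=M_FOLLOW action=A_RELEASE
3. bump: (M_FOLLOW) → mode=M_PICK action=A_HALT
4. obstacle: (M_PICK) → mode=M_PICK action=A_RELEASE
5. target_seen: (M_PICK) → mode=M_FOLLOW action=A_GRAB
6. low_battery: (M_FOLLOW) → mode=M_DROP action=A_RELEASE
7. bump: (M_DROP) → mode=M_WAIT action=A_GRAB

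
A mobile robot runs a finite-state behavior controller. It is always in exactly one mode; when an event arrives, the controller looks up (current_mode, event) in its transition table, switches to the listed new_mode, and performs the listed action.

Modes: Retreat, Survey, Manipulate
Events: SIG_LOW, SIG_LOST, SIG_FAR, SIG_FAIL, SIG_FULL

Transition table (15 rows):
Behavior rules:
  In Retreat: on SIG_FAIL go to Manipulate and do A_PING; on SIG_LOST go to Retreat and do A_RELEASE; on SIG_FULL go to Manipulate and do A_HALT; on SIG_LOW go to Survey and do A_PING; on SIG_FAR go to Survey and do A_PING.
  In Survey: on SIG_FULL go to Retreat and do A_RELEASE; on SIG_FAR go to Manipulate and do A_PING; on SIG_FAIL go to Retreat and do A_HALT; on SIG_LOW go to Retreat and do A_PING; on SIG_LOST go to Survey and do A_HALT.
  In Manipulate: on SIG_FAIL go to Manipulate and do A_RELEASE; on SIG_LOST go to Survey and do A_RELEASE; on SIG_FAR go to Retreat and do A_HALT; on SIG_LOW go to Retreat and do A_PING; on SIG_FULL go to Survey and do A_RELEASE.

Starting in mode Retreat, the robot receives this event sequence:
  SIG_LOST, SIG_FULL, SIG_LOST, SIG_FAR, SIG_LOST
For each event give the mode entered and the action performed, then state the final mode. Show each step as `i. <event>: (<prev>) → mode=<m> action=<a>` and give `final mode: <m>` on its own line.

final mode: Survey

1. SIG_LOST: (Retreat) → mode=Retreat action=A_RELEASE
2. SIG_FULL: (Retreat) → mode=Manipulate action=A_HALT
3. SIG_LOST: (Manipulate) → mode=Survey action=A_RELEASE
4. SIG_FAR: (Survey) → mode=Manipulate action=A_PING
5. SIG_LOST: (Manipulate) → mode=Survey action=A_RELEASE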